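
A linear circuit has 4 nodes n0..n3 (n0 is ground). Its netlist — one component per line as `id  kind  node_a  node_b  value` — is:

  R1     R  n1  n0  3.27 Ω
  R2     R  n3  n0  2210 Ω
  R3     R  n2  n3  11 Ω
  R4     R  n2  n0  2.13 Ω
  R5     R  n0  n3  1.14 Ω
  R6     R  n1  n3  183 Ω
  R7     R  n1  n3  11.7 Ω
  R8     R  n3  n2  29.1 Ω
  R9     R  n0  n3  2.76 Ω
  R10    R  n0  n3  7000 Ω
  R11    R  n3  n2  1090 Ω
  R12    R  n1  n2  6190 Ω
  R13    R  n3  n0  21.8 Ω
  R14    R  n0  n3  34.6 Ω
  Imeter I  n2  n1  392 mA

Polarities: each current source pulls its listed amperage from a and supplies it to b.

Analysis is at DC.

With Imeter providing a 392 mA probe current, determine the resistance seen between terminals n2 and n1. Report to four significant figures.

R_eq = 4.197 Ω

MNA unknowns: 3 node voltages V₁..V_3
R1: Y=0.3058 on G[1,0]
R2: Y=0.0004525 on G[3,0]
R3: Y=0.09091 on G[2,3]
R4: Y=0.4695 on G[2,0]
R5: Y=0.8772 on G[0,3]
R6: Y=0.005464 on G[1,3]
R7: Y=0.08547 on G[1,3]
R8: Y=0.03436 on G[3,2]
R9: Y=0.3623 on G[0,3]
R10: Y=0.0001429 on G[0,3]
R11: Y=0.0009174 on G[3,2]
R12: Y=0.0001616 on G[1,2]
R13: Y=0.04587 on G[3,0]
R14: Y=0.02890 on G[0,3]
Imeter: z[2]−=0.392, z[1]+=0.392
solve → V1=0.9884, V2=-0.6567, V3=0.004580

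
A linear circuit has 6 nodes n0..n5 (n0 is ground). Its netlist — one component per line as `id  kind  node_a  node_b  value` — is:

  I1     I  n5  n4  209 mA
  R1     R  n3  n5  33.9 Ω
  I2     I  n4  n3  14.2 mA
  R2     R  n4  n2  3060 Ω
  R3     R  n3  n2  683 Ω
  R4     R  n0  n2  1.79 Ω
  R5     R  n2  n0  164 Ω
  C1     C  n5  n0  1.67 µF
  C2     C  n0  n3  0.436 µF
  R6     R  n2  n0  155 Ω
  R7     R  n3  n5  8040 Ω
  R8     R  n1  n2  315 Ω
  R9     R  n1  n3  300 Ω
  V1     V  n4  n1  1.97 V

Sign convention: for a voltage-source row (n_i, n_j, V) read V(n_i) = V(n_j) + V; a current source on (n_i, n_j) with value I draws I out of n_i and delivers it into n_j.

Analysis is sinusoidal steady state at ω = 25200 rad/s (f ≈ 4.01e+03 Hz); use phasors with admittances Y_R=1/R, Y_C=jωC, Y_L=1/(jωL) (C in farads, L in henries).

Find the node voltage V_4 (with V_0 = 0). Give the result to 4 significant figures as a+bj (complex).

31.91+0.5366j V

MNA unknowns: 5 node voltages V₁..V_5 plus 1 source current (V1)
I1: z[5]−=0.209, z[4]+=0.209
R1: Y=0.02950+0.000j on G[3,5]
I2: z[4]−=0.0142, z[3]+=0.0142
R2: Y=0.0003268+0.000j on G[4,2]
R3: Y=0.001464+0.000j on G[3,2]
R4: Y=0.5587+0.000j on G[0,2]
R5: Y=0.006098+0.000j on G[2,0]
C1: Y=0.000+0.04208j on G[5,0]
C2: Y=0.000+0.01099j on G[0,3]
R6: Y=0.006452+0.000j on G[2,0]
R7: Y=0.0001244+0.000j on G[3,5]
R8: Y=0.003175+0.000j on G[1,2]
R9: Y=0.003333+0.000j on G[1,3]
V1: row V4−V1=1.97, i_V1 at 4,1
solve → V1=29.94+0.5366j, V2=0.1905+0.006041j, V3=2.938+1.094j, V4=31.91+0.5366j, V5=-0.8491+2.300j
aux → i_V1=0.1844-0.0001734j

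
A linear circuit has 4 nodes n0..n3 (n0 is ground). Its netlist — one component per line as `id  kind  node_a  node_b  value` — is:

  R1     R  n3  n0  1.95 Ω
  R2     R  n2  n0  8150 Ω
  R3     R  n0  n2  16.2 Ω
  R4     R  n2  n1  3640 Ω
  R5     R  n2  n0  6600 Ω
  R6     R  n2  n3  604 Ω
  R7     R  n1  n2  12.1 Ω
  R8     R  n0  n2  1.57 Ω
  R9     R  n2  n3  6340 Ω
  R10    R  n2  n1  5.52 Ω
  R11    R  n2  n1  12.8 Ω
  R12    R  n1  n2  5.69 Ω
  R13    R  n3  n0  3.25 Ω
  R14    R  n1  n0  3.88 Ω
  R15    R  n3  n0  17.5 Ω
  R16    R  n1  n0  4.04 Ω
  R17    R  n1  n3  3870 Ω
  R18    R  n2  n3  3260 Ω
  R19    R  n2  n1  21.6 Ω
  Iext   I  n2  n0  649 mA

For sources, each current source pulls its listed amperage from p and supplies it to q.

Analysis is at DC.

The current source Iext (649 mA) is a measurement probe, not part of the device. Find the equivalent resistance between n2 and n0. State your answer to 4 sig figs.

R_eq = 1.033 Ω

Apply KCL at each of the 3 non-ground nodes and solve the resulting linear system.
Node n1: branches {R4, R7, R10, R11, R12, R14, R16, R17, R19} → V_1 = -0.3537
Node n2: branches {R2, R3, R4, R5, R6, R7, R8, R9, R10, R11, R12, R18, R19, Iext} → V_2 = -0.6707
Node n3: branches {R1, R6, R9, R13, R15, R17, R18} → V_3 = -0.001720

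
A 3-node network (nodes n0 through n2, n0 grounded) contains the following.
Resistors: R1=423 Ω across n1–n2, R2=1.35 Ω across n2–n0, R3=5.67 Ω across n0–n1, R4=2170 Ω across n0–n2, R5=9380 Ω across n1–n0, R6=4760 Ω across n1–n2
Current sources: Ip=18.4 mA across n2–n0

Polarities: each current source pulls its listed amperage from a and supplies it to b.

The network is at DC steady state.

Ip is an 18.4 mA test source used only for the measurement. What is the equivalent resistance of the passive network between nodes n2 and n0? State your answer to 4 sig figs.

Element admittances at DC:
  Y(R1) = 0.002364 S between n1,n2
  Y(R2) = 0.7407 S between n2,n0
  Y(R3) = 0.1764 S between n0,n1
  Y(R4) = 0.0004608 S between n0,n2
  Y(R5) = 0.0001066 S between n1,n0
  Y(R6) = 0.0002101 S between n1,n2
  Ip: injects 0.0184 A into n0 (from n2)
Assemble and solve the 2×2 MNA system:
  V(n1)=-0.0003557  V(n2)=-0.02474

R_eq = 1.345 Ω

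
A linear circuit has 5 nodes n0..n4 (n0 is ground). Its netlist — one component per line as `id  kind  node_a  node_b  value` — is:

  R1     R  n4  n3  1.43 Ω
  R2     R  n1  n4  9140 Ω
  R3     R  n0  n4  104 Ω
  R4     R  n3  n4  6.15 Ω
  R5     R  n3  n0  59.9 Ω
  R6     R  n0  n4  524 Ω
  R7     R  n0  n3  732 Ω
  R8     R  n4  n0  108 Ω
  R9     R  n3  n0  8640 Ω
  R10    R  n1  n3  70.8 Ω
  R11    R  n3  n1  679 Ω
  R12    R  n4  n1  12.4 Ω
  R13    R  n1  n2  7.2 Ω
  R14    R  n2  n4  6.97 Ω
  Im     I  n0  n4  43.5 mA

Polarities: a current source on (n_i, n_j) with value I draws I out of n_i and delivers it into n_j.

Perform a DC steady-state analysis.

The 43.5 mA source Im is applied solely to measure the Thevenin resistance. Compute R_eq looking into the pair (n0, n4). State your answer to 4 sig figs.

MNA unknowns: 4 node voltages V₁..V_4
R1: Y=0.6993 on G[4,3]
R2: Y=0.0001094 on G[1,4]
R3: Y=0.009615 on G[0,4]
R4: Y=0.1626 on G[3,4]
R5: Y=0.01669 on G[3,0]
R6: Y=0.001908 on G[0,4]
R7: Y=0.001366 on G[0,3]
R8: Y=0.009259 on G[4,0]
R9: Y=0.0001157 on G[3,0]
R10: Y=0.01412 on G[1,3]
R11: Y=0.001473 on G[3,1]
R12: Y=0.08065 on G[4,1]
R13: Y=0.1389 on G[1,2]
R14: Y=0.1435 on G[2,4]
Im: z[0]−=0.0435, z[4]+=0.0435
solve → V1=1.125, V2=1.126, V3=1.104, V4=1.127

R_eq = 25.91 Ω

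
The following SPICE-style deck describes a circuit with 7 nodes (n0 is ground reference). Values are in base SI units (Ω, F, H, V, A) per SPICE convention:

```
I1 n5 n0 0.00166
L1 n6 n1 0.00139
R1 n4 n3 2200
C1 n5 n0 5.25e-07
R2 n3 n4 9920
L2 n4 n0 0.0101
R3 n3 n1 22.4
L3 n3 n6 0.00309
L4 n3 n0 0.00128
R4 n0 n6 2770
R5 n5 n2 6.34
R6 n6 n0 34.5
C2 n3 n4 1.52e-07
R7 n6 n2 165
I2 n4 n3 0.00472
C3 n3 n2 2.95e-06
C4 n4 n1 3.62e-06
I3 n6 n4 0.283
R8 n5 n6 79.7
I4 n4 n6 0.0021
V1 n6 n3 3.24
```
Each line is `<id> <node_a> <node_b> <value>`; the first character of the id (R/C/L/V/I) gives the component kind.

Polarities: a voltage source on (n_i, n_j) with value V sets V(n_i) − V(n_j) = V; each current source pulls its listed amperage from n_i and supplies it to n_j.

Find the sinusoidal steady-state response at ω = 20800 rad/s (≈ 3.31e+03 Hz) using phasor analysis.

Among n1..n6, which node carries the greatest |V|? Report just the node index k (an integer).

MNA unknowns: 6 node voltages V₁..V_6 plus 1 source current (V1)
I1: z[5]−=0.00166, z[0]+=0.00166
L1: Y=0.000-0.03459j on G[6,1]
R1: Y=0.0004545+0.000j on G[4,3]
C1: Y=0.000+0.01092j on G[5,0]
R2: Y=0.0001008+0.000j on G[3,4]
L2: Y=0.000-0.004760j on G[4,0]
R3: Y=0.04464+0.000j on G[3,1]
L3: Y=0.000-0.01556j on G[3,6]
L4: Y=0.000-0.03756j on G[3,0]
R4: Y=0.0003610+0.000j on G[0,6]
R5: Y=0.1577+0.000j on G[5,2]
R6: Y=0.02899+0.000j on G[6,0]
C2: Y=0.000+0.003162j on G[3,4]
R7: Y=0.006061+0.000j on G[6,2]
I2: z[4]−=0.00472, z[3]+=0.00472
C3: Y=0.000+0.06136j on G[3,2]
C4: Y=0.000+0.07530j on G[4,1]
I3: z[6]−=0.283, z[4]+=0.283
R8: Y=0.01255+0.000j on G[5,6]
I4: z[4]−=0.0021, z[6]+=0.0021
V1: row V6−V3=3.24, i_V1 at 6,3
solve → V1=3.390+0.2844j, V2=-1.402-1.761j, V3=-1.771-1.228j, V4=3.405-3.471j, V5=-1.305-1.638j, V6=1.469-1.228j
aux → i_V1=-0.3239+0.01165j

4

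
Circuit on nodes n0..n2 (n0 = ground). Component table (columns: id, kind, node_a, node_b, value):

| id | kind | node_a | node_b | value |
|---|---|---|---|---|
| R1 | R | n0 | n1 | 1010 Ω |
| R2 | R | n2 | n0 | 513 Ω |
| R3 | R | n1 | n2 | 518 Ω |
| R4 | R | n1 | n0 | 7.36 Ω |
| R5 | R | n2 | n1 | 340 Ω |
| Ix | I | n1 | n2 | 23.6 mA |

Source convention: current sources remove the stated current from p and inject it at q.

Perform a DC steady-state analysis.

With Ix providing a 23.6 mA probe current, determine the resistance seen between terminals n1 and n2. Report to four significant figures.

R_eq = 147.2 Ω

Apply KCL at each of the 2 non-ground nodes and solve the resulting linear system.
Node n1: branches {R1, R3, R4, R5, Ix} → V_1 = -0.04878
Node n2: branches {R2, R3, R5, Ix} → V_2 = 3.425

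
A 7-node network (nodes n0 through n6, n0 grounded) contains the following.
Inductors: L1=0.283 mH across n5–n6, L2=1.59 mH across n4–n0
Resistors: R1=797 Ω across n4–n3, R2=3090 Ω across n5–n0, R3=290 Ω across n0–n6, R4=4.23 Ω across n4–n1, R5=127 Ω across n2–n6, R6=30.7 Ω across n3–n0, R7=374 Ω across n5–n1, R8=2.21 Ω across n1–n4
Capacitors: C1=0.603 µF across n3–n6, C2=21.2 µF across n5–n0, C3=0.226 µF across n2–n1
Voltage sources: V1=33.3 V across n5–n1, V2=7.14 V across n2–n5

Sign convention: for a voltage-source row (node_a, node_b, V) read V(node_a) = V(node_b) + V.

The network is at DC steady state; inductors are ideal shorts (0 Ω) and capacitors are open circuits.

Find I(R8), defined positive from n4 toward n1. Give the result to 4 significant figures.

0.08205 A

Element admittances at DC:
  L1: short n5↔n6 (DC inductor)
  Y(R1) = 0.001255 S between n4,n3
  Y(C1) = 0.000 S between n3,n6
  Y(R2) = 0.0003236 S between n5,n0
  Y(R3) = 0.003448 S between n0,n6
  Y(C2) = 0.000 S between n5,n0
  Y(R4) = 0.2364 S between n4,n1
  Y(R5) = 0.007874 S between n2,n6
  Y(R6) = 0.03257 S between n3,n0
  L2: short n4↔n0 (DC inductor)
  Y(R7) = 0.002674 S between n5,n1
  Y(C3) = 0.000 S between n2,n1
  Y(R8) = 0.4525 S between n1,n4
  V1: constraint V(n5)−V(n1) = 33.3
  V2: constraint V(n2)−V(n5) = 7.14
Assemble and solve the 10×10 MNA system:
  V(n1)=-0.1813  V(n2)=40.26  V(n3)=0.000  V(n4)=0.000  V(n5)=33.12  V(n6)=33.12
  i(L1)=0.05798  i(L2)=-0.1249  i(V1)=-0.2140  i(V2)=-0.05622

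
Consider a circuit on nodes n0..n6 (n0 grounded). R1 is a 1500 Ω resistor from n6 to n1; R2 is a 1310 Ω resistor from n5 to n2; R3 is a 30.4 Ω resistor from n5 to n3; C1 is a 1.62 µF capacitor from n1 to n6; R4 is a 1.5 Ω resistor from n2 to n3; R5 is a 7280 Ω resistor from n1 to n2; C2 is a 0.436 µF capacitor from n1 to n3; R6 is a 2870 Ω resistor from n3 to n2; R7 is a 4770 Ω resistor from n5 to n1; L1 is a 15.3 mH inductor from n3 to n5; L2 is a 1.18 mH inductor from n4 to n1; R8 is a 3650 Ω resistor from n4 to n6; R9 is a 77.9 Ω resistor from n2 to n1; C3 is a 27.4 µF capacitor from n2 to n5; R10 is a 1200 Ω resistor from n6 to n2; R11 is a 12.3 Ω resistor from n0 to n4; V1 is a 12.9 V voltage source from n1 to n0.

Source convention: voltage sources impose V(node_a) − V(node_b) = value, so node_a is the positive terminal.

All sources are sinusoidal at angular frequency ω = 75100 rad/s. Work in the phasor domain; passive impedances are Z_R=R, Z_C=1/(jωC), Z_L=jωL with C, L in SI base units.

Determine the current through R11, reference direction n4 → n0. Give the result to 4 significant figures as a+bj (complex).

Element admittances at ω=75100 rad/s:
  Y(R1) = 0.0006667+0.000j S between n6,n1
  Y(R2) = 0.0007634+0.000j S between n5,n2
  Y(R3) = 0.03289+0.000j S between n5,n3
  Y(C1) = 0.000+0.1217j S between n1,n6
  Y(R4) = 0.6667+0.000j S between n2,n3
  Y(R5) = 0.0001374+0.000j S between n1,n2
  Y(C2) = 0.000+0.03274j S between n1,n3
  Y(R6) = 0.0003484+0.000j S between n3,n2
  Y(R7) = 0.0002096+0.000j S between n5,n1
  Y(L1) = 0.000-0.0008703j S between n3,n5
  Y(L2) = 0.000-0.01128j S between n4,n1
  Y(R8) = 0.0002740+0.000j S between n4,n6
  Y(R9) = 0.01284+0.000j S between n2,n1
  Y(C3) = 0.000+2.058j S between n2,n5
  Y(R10) = 0.0008333+0.000j S between n6,n2
  Y(R11) = 0.08130+0.000j S between n0,n4
  V1: constraint V(n1)−V(n0) = 12.9
Assemble and solve the 7×7 MNA system:
  V(n1)=12.90+0.000j  V(n2)=12.90+0.0003707j  V(n3)=12.90+0.0003444j  V(n4)=0.2847-1.745j  V(n5)=12.90+0.0003705j  V(n6)=12.90+0.02834j
  i(V1)=-0.02315+0.1419j

0.02315-0.1419j A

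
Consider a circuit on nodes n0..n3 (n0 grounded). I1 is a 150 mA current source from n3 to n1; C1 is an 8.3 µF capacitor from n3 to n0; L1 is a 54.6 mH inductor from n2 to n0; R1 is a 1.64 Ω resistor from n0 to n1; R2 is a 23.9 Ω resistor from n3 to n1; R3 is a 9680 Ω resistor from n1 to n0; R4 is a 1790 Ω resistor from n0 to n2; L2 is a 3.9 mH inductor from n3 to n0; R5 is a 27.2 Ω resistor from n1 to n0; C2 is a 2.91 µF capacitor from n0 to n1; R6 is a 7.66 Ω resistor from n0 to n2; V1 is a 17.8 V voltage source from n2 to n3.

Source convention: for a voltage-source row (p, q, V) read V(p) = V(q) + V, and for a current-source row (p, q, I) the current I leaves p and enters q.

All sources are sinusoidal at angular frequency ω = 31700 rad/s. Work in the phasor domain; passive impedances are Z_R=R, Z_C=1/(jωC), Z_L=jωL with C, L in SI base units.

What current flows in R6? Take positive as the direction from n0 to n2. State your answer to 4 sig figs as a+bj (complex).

-1.741-0.8781j A

MNA unknowns: 3 node voltages V₁..V_3 plus 1 source current (V1)
I1: z[3]−=0.15, z[1]+=0.15
C1: Y=0.000+0.2631j on G[3,0]
L1: Y=0.000-0.0005778j on G[2,0]
R1: Y=0.6098+0.000j on G[0,1]
R2: Y=0.04184+0.000j on G[3,1]
R3: Y=0.0001033+0.000j on G[1,0]
R4: Y=0.0005587+0.000j on G[0,2]
L2: Y=0.000-0.008089j on G[3,0]
R5: Y=0.03676+0.000j on G[1,0]
C2: Y=0.000+0.09225j on G[0,1]
R6: Y=0.1305+0.000j on G[0,2]
V1: row V2−V3=17.8, i_V1 at 2,3
solve → V1=0.001301+0.4086j, V2=13.34+6.727j, V3=-4.464+6.727j
aux → i_V1=-1.752-0.8742j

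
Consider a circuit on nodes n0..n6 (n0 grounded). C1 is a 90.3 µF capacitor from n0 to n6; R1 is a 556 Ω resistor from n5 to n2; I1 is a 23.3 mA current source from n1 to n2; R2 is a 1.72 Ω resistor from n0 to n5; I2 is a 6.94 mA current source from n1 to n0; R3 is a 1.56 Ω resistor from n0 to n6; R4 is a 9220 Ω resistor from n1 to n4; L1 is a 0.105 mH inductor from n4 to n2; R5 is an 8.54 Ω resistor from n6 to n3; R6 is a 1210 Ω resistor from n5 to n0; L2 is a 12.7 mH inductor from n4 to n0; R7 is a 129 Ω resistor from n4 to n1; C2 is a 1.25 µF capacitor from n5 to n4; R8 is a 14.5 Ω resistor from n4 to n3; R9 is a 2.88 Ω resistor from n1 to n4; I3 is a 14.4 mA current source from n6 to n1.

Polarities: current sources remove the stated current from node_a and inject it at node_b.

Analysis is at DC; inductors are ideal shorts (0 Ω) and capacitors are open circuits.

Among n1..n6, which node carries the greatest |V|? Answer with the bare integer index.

MNA unknowns: 6 node voltages V₁..V_6 plus 2 source currents (L1, L2)
C1: Y=0.000 on G[0,6]
R1: Y=0.001799 on G[5,2]
I1: z[1]−=0.0233, z[2]+=0.0233
R2: Y=0.5814 on G[0,5]
I2: z[1]−=0.00694, z[0]+=0.00694
R3: Y=0.6410 on G[0,6]
R4: Y=0.0001085 on G[1,4]
L1: row V4−V2=0, i_L1 at 4,2
R5: Y=0.1171 on G[6,3]
R6: Y=0.0008264 on G[5,0]
L2: row V4−V0=0, i_L2 at 4,0
R7: Y=0.007752 on G[4,1]
C2: Y=0.000 on G[5,4]
R8: Y=0.06897 on G[4,3]
R9: Y=0.3472 on G[1,4]
I3: z[6]−=0.0144, z[1]+=0.0144
solve → V1=-0.04461, V2=0.000, V3=-0.01324, V4=0.000, V5=0.000, V6=-0.02104
aux → i_L1=-0.02330, i_L2=0.006547

1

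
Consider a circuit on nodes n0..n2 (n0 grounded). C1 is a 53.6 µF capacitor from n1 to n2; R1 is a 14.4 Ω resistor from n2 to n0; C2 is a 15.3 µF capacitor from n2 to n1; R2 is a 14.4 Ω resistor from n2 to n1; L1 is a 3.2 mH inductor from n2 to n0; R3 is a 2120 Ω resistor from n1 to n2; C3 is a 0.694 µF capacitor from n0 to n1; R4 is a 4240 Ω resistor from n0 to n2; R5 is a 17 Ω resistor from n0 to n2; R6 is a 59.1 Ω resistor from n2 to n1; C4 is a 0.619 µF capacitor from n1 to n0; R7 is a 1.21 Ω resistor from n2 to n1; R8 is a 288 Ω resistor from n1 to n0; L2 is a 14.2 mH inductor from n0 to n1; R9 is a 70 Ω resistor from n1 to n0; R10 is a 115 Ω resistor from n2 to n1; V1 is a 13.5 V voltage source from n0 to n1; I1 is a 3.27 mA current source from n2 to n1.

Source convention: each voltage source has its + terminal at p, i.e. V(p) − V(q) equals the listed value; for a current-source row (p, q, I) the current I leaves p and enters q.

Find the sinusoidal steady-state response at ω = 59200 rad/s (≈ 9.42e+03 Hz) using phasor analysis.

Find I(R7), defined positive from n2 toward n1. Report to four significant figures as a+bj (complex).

MNA unknowns: 2 node voltages V₁..V_2 plus 1 source current (V1)
C1: Y=0.000+3.173j on G[1,2]
R1: Y=0.06944+0.000j on G[2,0]
C2: Y=0.000+0.9058j on G[2,1]
R2: Y=0.06944+0.000j on G[2,1]
L1: Y=0.000-0.005279j on G[2,0]
R3: Y=0.0004717+0.000j on G[1,2]
C3: Y=0.000+0.04108j on G[0,1]
R4: Y=0.0002358+0.000j on G[0,2]
R5: Y=0.05882+0.000j on G[0,2]
R6: Y=0.01692+0.000j on G[2,1]
C4: Y=0.000+0.03664j on G[1,0]
R7: Y=0.8264+0.000j on G[2,1]
R8: Y=0.003472+0.000j on G[1,0]
L2: Y=0.000-0.001190j on G[0,1]
R9: Y=0.01429+0.000j on G[1,0]
R10: Y=0.008696+0.000j on G[2,1]
V1: row V0−V1=13.5, i_V1 at 0,1
I1: z[2]−=0.00327, z[1]+=0.00327
solve → V1=-13.50+0.000j, V2=-13.41-0.4028j
aux → i_V1=-1.966-1.014j

0.07138-0.3329j A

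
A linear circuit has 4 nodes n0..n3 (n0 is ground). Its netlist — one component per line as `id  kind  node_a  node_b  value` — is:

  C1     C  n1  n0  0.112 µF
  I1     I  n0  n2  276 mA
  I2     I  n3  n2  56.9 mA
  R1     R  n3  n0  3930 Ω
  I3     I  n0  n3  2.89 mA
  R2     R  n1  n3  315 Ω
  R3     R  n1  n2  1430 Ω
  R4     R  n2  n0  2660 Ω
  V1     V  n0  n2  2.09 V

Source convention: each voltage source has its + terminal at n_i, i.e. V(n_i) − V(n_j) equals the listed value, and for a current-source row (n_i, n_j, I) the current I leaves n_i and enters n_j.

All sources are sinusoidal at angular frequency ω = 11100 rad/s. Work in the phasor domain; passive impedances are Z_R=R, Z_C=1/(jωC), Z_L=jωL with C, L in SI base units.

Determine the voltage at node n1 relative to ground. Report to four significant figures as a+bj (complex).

Apply KCL at each of the 3 non-ground nodes and solve the resulting linear system.
Node n1: branches {C1, R2, R3} → V_1 = -19.88+26.44j
Node n2: branches {I1, I2, R3, R4, V1} → V_2 = -2.090+0.000j
Node n3: branches {I2, R1, I3, R2} → V_3 = -34.16+24.48j
Source currents: i(V1)=-0.3212-0.01849j

-19.88+26.44j V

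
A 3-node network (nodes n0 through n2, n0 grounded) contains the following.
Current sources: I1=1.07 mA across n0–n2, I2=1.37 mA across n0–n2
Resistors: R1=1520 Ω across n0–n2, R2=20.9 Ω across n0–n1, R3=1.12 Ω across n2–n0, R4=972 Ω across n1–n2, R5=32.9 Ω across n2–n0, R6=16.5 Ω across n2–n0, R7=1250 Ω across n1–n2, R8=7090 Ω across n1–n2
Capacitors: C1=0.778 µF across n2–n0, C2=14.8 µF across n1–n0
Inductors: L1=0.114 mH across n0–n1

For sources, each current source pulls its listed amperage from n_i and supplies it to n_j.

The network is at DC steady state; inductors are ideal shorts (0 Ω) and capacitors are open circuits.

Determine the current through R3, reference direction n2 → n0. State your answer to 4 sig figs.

Element admittances at DC:
  I1: injects 0.00107 A into n2 (from n0)
  Y(R1) = 0.0006579 S between n0,n2
  Y(C1) = 0.000 S between n2,n0
  Y(R2) = 0.04785 S between n0,n1
  Y(R3) = 0.8929 S between n2,n0
  Y(R4) = 0.001029 S between n1,n2
  Y(R5) = 0.03040 S between n2,n0
  Y(R6) = 0.06061 S between n2,n0
  Y(R7) = 0.0008000 S between n1,n2
  Y(R8) = 0.0001410 S between n1,n2
  L1: short n0↔n1 (DC inductor)
  Y(C2) = 0.000 S between n1,n0
  I2: injects 0.00137 A into n2 (from n0)
Assemble and solve the 3×3 MNA system:
  V(n1)=0.000  V(n2)=0.002473
  i(L1)=-4.872e-06

0.002208 A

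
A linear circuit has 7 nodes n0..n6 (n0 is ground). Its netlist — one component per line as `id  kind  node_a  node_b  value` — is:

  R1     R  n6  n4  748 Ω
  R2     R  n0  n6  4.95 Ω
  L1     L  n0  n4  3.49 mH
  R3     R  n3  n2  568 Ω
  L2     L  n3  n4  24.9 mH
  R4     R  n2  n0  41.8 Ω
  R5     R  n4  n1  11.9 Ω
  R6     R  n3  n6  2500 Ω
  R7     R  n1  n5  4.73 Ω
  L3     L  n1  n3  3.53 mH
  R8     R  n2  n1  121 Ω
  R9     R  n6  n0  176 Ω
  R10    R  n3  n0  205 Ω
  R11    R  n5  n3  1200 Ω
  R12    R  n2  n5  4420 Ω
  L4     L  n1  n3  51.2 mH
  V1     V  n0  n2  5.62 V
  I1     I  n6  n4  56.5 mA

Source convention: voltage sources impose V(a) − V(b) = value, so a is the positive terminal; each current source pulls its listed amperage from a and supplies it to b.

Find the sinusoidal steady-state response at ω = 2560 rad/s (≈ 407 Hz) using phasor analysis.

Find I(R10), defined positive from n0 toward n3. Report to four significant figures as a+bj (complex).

Apply KCL at each of the 6 non-ground nodes and solve the resulting linear system.
Node n1: branches {R5, R7, L3, R8, L4} → V_1 = -0.5689-0.02484j
Node n2: branches {R3, R4, R8, R12, V1} → V_2 = -5.620+0.000j
Node n3: branches {R3, L2, R6, L3, R10, R11, L4} → V_3 = -0.5065-0.06327j
Node n4: branches {R1, L1, L2, R5, I1} → V_4 = -0.005139+0.06094j
Node n5: branches {R7, R11, R12} → V_5 = -0.5740-0.02496j
Node n6: branches {R1, R2, R6, R9, I1} → V_6 = -0.2708+0.0002682j
Source currents: i(V1)=-0.1863+0.0003223j

0.002471+0.0003086j A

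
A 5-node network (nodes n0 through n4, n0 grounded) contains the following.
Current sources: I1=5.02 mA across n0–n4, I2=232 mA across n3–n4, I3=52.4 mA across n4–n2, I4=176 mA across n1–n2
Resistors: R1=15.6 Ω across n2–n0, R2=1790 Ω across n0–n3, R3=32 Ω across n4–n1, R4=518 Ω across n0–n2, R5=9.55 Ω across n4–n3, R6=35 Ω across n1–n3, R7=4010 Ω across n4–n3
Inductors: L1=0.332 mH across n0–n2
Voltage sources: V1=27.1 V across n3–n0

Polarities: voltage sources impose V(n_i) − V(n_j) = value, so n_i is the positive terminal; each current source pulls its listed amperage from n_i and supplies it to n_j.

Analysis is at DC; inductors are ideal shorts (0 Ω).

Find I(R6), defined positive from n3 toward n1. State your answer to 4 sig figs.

Element admittances at DC:
  I1: injects 0.00502 A into n4 (from n0)
  I2: injects 0.232 A into n4 (from n3)
  Y(R1) = 0.06410 S between n2,n0
  Y(R2) = 0.0005587 S between n0,n3
  Y(R3) = 0.03125 S between n4,n1
  Y(R4) = 0.001931 S between n0,n2
  L1: short n0↔n2 (DC inductor)
  I3: injects 0.0524 A into n2 (from n4)
  Y(R5) = 0.1047 S between n4,n3
  Y(R6) = 0.02857 S between n1,n3
  I4: injects 0.176 A into n2 (from n1)
  Y(R7) = 0.0002494 S between n4,n3
  V1: constraint V(n3)−V(n0) = 27.1
Assemble and solve the 6×6 MNA system:
  V(n1)=24.56  V(n2)=0.000  V(n3)=27.10  V(n4)=27.87
  i(L1)=-0.2284  i(V1)=-0.2385

0.07252 A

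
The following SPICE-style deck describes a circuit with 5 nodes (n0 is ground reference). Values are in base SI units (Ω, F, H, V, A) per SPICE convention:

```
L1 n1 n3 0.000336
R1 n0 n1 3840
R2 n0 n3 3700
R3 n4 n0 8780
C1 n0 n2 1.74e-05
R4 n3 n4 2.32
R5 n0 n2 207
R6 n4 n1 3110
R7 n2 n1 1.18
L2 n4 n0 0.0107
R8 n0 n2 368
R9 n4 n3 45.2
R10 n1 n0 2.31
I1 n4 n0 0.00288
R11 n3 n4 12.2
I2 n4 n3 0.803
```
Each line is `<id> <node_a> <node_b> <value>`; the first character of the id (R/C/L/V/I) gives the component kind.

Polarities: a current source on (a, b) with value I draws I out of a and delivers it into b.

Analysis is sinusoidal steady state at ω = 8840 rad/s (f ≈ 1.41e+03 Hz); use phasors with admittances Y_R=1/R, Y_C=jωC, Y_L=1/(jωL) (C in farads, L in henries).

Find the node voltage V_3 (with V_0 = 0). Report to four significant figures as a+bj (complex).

0.03260-0.03375j V

Apply KCL at each of the 4 non-ground nodes and solve the resulting linear system.
Node n1: branches {L1, R1, R6, R7, R10} → V_1 = -0.01351-0.02903j
Node n2: branches {C1, R5, R7, R8} → V_2 = -0.01798-0.02554j
Node n3: branches {L1, R2, R4, R9, R11, I2} → V_3 = 0.03260-0.03375j
Node n4: branches {R3, R4, R6, L2, R9, I1, R11, I2} → V_4 = -1.471-0.06278j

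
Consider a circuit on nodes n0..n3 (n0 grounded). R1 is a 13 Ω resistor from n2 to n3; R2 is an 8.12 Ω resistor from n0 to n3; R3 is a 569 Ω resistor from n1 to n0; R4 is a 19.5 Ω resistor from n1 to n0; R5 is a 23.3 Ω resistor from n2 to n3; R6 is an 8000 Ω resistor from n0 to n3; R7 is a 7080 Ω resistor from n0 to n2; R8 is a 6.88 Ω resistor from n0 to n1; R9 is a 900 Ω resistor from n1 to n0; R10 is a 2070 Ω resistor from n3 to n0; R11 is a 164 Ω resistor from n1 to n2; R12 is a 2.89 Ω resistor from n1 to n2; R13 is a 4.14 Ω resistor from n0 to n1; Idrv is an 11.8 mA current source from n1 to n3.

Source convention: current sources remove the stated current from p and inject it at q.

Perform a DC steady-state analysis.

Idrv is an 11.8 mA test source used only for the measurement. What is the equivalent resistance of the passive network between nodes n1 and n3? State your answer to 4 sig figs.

R_eq = 5.375 Ω

Apply KCL at each of the 3 non-ground nodes and solve the resulting linear system.
Node n1: branches {R3, R4, R8, R9, R11, R12, R13, Idrv} → V_1 = -0.01390
Node n2: branches {R1, R5, R7, R11, R12} → V_2 = 0.002206
Node n3: branches {R1, R2, R5, R6, R10, Idrv} → V_3 = 0.04952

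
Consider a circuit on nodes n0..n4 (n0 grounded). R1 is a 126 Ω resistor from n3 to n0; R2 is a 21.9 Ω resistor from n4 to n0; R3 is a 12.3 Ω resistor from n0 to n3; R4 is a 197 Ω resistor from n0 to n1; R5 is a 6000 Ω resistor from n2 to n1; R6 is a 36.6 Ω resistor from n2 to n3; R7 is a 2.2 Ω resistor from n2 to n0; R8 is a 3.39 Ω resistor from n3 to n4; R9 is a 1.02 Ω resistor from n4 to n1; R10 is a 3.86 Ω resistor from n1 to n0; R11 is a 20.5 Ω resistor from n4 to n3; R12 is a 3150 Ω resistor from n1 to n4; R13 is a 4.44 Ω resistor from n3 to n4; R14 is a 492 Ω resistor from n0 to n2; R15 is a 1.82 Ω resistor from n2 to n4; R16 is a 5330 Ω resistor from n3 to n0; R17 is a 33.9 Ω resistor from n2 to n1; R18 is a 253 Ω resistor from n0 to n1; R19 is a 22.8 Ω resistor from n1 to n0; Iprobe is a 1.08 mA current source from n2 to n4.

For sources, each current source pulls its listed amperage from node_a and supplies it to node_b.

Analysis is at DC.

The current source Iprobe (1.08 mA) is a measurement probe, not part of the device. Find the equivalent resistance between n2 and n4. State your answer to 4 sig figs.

MNA unknowns: 4 node voltages V₁..V_4
R1: Y=0.007937 on G[3,0]
R2: Y=0.04566 on G[4,0]
R3: Y=0.08130 on G[0,3]
R4: Y=0.005076 on G[0,1]
R5: Y=0.0001667 on G[2,1]
R6: Y=0.02732 on G[2,3]
R7: Y=0.4545 on G[2,0]
R8: Y=0.2950 on G[3,4]
R9: Y=0.9804 on G[4,1]
R10: Y=0.2591 on G[1,0]
R11: Y=0.04878 on G[4,3]
R12: Y=0.0003175 on G[1,4]
R13: Y=0.2252 on G[3,4]
R14: Y=0.002033 on G[0,2]
R15: Y=0.5495 on G[2,4]
R16: Y=0.0001876 on G[3,0]
R17: Y=0.02950 on G[2,1]
R18: Y=0.003953 on G[0,1]
R19: Y=0.04386 on G[1,0]
Iprobe: z[2]−=0.00108, z[4]+=0.00108
solve → V1=0.0005623, V2=-0.0005833, V3=0.0006205, V4=0.0007758

R_eq = 1.258 Ω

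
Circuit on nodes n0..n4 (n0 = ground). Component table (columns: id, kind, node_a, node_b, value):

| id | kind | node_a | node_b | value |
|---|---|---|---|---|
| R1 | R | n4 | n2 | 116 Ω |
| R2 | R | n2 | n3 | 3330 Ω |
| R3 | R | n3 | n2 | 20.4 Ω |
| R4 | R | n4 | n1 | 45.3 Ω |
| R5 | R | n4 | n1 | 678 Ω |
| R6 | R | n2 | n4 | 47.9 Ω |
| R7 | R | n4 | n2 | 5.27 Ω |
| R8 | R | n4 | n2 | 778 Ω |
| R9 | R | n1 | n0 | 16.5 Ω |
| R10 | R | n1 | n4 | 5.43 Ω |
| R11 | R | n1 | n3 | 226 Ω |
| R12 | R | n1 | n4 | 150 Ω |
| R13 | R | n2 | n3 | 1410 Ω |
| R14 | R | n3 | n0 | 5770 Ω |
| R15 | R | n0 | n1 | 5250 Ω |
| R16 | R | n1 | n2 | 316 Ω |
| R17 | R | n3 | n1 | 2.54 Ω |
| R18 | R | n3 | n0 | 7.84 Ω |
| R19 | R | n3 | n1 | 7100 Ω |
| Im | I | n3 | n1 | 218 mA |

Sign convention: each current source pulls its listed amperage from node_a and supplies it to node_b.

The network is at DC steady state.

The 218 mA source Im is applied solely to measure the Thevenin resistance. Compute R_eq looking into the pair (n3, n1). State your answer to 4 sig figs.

R_eq = 2.110 Ω

MNA unknowns: 4 node voltages V₁..V_4
R1: Y=0.008621 on G[4,2]
R2: Y=0.0003003 on G[2,3]
R3: Y=0.04902 on G[3,2]
R4: Y=0.02208 on G[4,1]
R5: Y=0.001475 on G[4,1]
R6: Y=0.02088 on G[2,4]
R7: Y=0.1898 on G[4,2]
R8: Y=0.001285 on G[4,2]
R9: Y=0.06061 on G[1,0]
R10: Y=0.1842 on G[1,4]
R11: Y=0.004425 on G[1,3]
R12: Y=0.006667 on G[1,4]
R13: Y=0.0007092 on G[2,3]
R14: Y=0.0001733 on G[3,0]
R15: Y=0.0001905 on G[0,1]
R16: Y=0.003165 on G[1,2]
R17: Y=0.3937 on G[3,1]
R18: Y=0.1276 on G[3,0]
R19: Y=0.0001408 on G[3,1]
Im: z[3]−=0.218, z[1]+=0.218
solve → V1=0.3116, V2=0.1695, V3=-0.1483, V4=0.2395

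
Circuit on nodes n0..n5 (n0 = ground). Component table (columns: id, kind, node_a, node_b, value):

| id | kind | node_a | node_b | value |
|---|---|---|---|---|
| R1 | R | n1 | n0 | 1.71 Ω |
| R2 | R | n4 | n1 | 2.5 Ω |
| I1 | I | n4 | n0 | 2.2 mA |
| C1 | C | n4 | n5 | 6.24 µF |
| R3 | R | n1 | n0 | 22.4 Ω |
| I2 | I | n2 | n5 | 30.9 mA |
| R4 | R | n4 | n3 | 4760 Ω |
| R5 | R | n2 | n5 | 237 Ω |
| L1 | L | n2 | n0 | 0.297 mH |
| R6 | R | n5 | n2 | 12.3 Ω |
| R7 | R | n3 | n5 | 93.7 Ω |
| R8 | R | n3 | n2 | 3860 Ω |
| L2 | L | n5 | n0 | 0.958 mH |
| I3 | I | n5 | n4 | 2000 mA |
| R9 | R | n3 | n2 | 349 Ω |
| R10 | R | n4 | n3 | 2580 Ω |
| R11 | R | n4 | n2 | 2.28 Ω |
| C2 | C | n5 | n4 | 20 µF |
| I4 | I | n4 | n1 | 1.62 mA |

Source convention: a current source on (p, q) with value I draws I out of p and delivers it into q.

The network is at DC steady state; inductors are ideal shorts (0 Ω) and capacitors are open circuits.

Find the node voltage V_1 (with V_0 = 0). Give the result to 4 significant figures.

1.136 V

Apply KCL at each of the 5 non-ground nodes and solve the resulting linear system.
Node n1: branches {R1, R2, R3, I4} → V_1 = 1.136
Node n2: branches {I2, R5, L1, R6, R8, R9, R11} → V_2 = 0.000
Node n3: branches {R4, R7, R8, R9, R10} → V_3 = 0.1213
Node n4: branches {R2, I1, C1, R4, I3, R10, R11, C2, I4} → V_4 = 2.920
Node n5: branches {C1, I2, R5, R6, R7, L2, I3, C2} → V_5 = 0.000
Source currents: i(L1)=1.250, i(L2)=-1.968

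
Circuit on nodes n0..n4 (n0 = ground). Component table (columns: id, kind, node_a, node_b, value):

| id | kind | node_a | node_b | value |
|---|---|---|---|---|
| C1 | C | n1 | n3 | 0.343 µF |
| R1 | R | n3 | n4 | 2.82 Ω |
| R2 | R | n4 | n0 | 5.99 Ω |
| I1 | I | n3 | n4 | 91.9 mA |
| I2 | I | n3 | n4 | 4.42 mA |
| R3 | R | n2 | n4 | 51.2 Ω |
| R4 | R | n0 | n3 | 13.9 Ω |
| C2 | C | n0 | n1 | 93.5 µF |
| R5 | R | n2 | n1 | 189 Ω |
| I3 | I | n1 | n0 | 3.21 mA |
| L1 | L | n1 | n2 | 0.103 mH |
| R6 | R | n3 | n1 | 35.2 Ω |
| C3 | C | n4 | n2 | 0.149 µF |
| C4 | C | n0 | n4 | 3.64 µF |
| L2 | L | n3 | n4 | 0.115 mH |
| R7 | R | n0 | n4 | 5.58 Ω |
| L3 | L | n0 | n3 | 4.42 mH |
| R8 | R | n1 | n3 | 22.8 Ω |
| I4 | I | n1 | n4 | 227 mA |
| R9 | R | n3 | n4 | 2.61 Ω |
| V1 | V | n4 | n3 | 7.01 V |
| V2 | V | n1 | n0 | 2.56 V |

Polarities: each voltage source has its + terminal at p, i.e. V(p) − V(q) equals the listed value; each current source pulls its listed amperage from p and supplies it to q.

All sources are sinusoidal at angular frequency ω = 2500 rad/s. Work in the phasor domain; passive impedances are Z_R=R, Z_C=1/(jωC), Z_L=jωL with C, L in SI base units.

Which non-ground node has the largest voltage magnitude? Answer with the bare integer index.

3

MNA unknowns: 4 node voltages V₁..V_4 plus 2 source currents (V1, V2)
C1: Y=0.000+0.0008575j on G[1,3]
R1: Y=0.3546+0.000j on G[3,4]
R2: Y=0.1669+0.000j on G[4,0]
I1: z[3]−=0.0919, z[4]+=0.0919
I2: z[3]−=0.00442, z[4]+=0.00442
R3: Y=0.01953+0.000j on G[2,4]
R4: Y=0.07194+0.000j on G[0,3]
C2: Y=0.000+0.2337j on G[0,1]
R5: Y=0.005291+0.000j on G[2,1]
I3: z[1]−=0.00321, z[0]+=0.00321
L1: Y=0.000-3.883j on G[1,2]
R6: Y=0.02841+0.000j on G[3,1]
C3: Y=0.000+0.0003725j on G[4,2]
C4: Y=0.000+0.009100j on G[0,4]
L2: Y=0.000-3.478j on G[3,4]
R7: Y=0.1792+0.000j on G[0,4]
L3: Y=0.000-0.09050j on G[0,3]
R8: Y=0.04386+0.000j on G[1,3]
I4: z[1]−=0.227, z[4]+=0.227
R9: Y=0.3831+0.000j on G[3,4]
V1: row V4−V3=7.01, i_V1 at 4,3
V2: row V1−V0=2.56, i_V2 at 1,0
solve → V1=2.560+0.000j, V2=2.564+0.002298j, V3=-4.003-0.7533j, V4=3.007-0.7533j
aux → i_V1=-5.905+24.63j, i_V2=-0.6949-0.6731j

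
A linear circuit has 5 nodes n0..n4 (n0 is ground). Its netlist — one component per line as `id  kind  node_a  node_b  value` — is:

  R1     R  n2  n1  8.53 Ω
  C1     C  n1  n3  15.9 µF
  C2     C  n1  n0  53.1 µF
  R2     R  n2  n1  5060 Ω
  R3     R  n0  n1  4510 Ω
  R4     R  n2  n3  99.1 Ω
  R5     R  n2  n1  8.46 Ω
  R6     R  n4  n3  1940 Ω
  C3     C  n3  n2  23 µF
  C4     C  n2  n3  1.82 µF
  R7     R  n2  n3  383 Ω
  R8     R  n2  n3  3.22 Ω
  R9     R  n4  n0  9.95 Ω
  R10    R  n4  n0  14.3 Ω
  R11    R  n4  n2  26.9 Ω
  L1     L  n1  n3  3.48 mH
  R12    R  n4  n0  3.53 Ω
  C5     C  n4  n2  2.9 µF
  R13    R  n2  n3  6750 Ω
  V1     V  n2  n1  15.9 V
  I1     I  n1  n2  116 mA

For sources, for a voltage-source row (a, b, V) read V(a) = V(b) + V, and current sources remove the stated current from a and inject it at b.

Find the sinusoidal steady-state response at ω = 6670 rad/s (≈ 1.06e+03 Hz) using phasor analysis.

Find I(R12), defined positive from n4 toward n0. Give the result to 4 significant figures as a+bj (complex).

0.3180+0.1860j A

Element admittances at ω=6670 rad/s:
  Y(R1) = 0.1172+0.000j S between n2,n1
  Y(C1) = 0.000+0.1061j S between n1,n3
  Y(C2) = 0.000+0.3542j S between n1,n0
  Y(R2) = 0.0001976+0.000j S between n2,n1
  Y(R3) = 0.0002217+0.000j S between n0,n1
  Y(R4) = 0.01009+0.000j S between n2,n3
  Y(R5) = 0.1182+0.000j S between n2,n1
  Y(R6) = 0.0005155+0.000j S between n4,n3
  Y(C3) = 0.000+0.1534j S between n3,n2
  Y(C4) = 0.000+0.01214j S between n2,n3
  Y(R7) = 0.002611+0.000j S between n2,n3
  Y(R8) = 0.3106+0.000j S between n2,n3
  Y(R9) = 0.1005+0.000j S between n4,n0
  Y(R10) = 0.06993+0.000j S between n4,n0
  Y(R11) = 0.03717+0.000j S between n4,n2
  Y(L1) = 0.000-0.04308j S between n1,n3
  Y(R12) = 0.2833+0.000j S between n4,n0
  Y(C5) = 0.000+0.01934j S between n4,n2
  Y(R13) = 0.0001481+0.000j S between n2,n3
  V1: constraint V(n2)−V(n1) = 15.9
  I1: injects 0.116 A into n2 (from n1)
Assemble and solve the 5×5 MNA system:
  V(n1)=-0.8421+1.438j  V(n2)=15.06+1.438j  V(n3)=13.59-0.6166j  V(n4)=1.123+0.6566j
  i(V1)=-4.269-1.207j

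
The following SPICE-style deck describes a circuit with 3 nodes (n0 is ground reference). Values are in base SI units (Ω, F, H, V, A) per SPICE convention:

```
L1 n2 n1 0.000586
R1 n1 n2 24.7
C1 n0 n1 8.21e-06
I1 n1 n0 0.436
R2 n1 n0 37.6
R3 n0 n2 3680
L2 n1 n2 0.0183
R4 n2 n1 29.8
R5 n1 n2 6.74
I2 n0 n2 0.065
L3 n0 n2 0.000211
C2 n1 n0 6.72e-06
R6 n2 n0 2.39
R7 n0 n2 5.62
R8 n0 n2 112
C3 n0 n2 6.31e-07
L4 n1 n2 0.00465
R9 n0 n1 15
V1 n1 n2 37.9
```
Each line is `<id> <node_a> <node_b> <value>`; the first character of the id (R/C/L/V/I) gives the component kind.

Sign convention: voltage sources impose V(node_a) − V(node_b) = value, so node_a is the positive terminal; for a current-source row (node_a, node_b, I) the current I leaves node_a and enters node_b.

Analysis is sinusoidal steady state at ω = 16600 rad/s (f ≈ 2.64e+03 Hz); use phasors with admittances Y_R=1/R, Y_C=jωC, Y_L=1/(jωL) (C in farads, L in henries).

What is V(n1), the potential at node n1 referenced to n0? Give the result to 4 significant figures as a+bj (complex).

32.84-13.64j V

Element admittances at ω=16600 rad/s:
  Y(L1) = 0.000-0.1028j S between n2,n1
  Y(R1) = 0.04049+0.000j S between n1,n2
  Y(C1) = 0.000+0.1363j S between n0,n1
  I1: injects 0.436 A into n0 (from n1)
  Y(R2) = 0.02660+0.000j S between n1,n0
  Y(R3) = 0.0002717+0.000j S between n0,n2
  Y(L2) = 0.000-0.003292j S between n1,n2
  Y(R4) = 0.03356+0.000j S between n2,n1
  Y(R5) = 0.1484+0.000j S between n1,n2
  I2: injects 0.065 A into n2 (from n0)
  Y(L3) = 0.000-0.2855j S between n0,n2
  Y(C2) = 0.000+0.1116j S between n1,n0
  Y(R6) = 0.4184+0.000j S between n2,n0
  Y(R7) = 0.1779+0.000j S between n0,n2
  Y(R8) = 0.008929+0.000j S between n0,n2
  Y(C3) = 0.000+0.01047j S between n0,n2
  Y(L4) = 0.000-0.01296j S between n1,n2
  Y(R9) = 0.06667+0.000j S between n0,n1
  V1: constraint V(n1)−V(n2) = 37.9
Assemble and solve the 3×3 MNA system:
  V(n1)=32.84-13.64j  V(n2)=-5.058-13.64j
  i(V1)=-15.31-2.356j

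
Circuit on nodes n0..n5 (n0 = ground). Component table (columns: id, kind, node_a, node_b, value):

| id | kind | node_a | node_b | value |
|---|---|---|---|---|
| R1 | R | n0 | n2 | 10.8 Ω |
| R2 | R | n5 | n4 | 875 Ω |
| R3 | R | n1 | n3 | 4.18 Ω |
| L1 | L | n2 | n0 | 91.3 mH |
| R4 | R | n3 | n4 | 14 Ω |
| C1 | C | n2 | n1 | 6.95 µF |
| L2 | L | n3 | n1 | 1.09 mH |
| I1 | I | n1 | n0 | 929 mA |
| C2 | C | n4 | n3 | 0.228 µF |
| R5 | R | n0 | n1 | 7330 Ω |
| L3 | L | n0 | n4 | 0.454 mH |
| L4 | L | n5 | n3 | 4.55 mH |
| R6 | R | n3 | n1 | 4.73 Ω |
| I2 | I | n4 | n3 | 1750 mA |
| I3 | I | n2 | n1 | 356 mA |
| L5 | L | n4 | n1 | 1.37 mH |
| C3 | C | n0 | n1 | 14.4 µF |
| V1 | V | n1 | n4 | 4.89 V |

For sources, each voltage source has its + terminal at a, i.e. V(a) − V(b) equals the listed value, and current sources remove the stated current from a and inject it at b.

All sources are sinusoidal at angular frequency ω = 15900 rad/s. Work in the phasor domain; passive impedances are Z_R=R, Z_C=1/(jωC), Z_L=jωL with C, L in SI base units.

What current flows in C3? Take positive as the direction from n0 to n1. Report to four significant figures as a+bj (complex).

Element admittances at ω=15900 rad/s:
  Y(R1) = 0.09259+0.000j S between n0,n2
  Y(R2) = 0.001143+0.000j S between n5,n4
  Y(R3) = 0.2392+0.000j S between n1,n3
  Y(L1) = 0.000-0.0006889j S between n2,n0
  Y(R4) = 0.07143+0.000j S between n3,n4
  Y(C1) = 0.000+0.1105j S between n2,n1
  Y(L2) = 0.000-0.05770j S between n3,n1
  I1: injects 0.929 A into n0 (from n1)
  Y(C2) = 0.000+0.003625j S between n4,n3
  Y(R5) = 0.0001364+0.000j S between n0,n1
  Y(L3) = 0.000-0.1385j S between n0,n4
  Y(L4) = 0.000-0.01382j S between n5,n3
  Y(R6) = 0.2114+0.000j S between n3,n1
  I2: injects 1.75 A into n3 (from n4)
  I3: injects 0.356 A into n1 (from n2)
  Y(L5) = 0.000-0.04591j S between n4,n1
  Y(C3) = 0.000+0.2290j S between n0,n1
  V1: constraint V(n1)−V(n4) = 4.89
Assemble and solve the 6×6 MNA system:
  V(n1)=-7.399+2.765j  V(n2)=-7.321-0.1483j  V(n3)=-4.758+3.006j  V(n4)=-12.29+2.765j  V(n5)=-4.789+2.385j
  i(V1)=1.587+1.883j

0.6331+1.694j A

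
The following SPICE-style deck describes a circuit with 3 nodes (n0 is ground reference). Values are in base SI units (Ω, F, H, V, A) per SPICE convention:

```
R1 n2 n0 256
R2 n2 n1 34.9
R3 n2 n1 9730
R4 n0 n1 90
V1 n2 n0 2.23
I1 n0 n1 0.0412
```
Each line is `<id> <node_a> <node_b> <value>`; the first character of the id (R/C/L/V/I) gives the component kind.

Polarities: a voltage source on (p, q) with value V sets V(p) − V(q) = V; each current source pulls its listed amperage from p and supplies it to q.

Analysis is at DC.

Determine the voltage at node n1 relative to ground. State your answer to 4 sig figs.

MNA unknowns: 2 node voltages V₁..V_2 plus 1 source current (V1)
R1: Y=0.003906 on G[2,0]
R2: Y=0.02865 on G[2,1]
R3: Y=0.0001028 on G[2,1]
R4: Y=0.01111 on G[0,1]
V1: row V2−V0=2.23, i_V1 at 2,0
I1: z[0]−=0.0412, z[1]+=0.0412
solve → V1=2.642, V2=2.230
aux → i_V1=0.003134

2.642 V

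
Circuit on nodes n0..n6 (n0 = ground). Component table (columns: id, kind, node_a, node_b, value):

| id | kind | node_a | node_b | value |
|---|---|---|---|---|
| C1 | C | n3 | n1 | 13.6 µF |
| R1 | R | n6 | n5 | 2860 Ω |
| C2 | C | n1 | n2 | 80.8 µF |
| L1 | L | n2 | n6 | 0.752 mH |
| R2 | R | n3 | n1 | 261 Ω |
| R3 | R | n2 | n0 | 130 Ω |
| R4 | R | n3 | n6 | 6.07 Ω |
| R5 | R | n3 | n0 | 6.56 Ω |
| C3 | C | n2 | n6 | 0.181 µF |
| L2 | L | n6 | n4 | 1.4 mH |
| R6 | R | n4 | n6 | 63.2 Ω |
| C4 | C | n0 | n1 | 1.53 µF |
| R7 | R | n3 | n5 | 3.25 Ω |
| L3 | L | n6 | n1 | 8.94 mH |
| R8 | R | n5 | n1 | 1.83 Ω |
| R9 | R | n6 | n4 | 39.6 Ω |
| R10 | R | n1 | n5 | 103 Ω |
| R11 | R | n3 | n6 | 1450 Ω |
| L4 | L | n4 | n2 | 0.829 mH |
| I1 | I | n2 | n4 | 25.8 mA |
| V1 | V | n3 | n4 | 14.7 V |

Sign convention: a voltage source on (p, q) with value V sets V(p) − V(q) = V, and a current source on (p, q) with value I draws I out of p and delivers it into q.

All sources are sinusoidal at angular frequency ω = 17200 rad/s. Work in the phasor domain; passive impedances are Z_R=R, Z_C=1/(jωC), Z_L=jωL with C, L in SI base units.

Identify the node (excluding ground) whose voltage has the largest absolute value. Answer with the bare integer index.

MNA unknowns: 6 node voltages V₁..V_6 plus 1 source current (V1)
C1: Y=0.000+0.2339j on G[3,1]
R1: Y=0.0003497+0.000j on G[6,5]
C2: Y=0.000+1.390j on G[1,2]
L1: Y=0.000-0.07731j on G[2,6]
R2: Y=0.003831+0.000j on G[3,1]
R3: Y=0.007692+0.000j on G[2,0]
R4: Y=0.1647+0.000j on G[3,6]
R5: Y=0.1524+0.000j on G[3,0]
C3: Y=0.000+0.003113j on G[2,6]
L2: Y=0.000-0.04153j on G[6,4]
R6: Y=0.01582+0.000j on G[4,6]
C4: Y=0.000+0.02632j on G[0,1]
R7: Y=0.3077+0.000j on G[3,5]
L3: Y=0.000-0.006503j on G[6,1]
R8: Y=0.5464+0.000j on G[5,1]
R9: Y=0.02525+0.000j on G[6,4]
R10: Y=0.009709+0.000j on G[1,5]
R11: Y=0.0006897+0.000j on G[3,6]
L4: Y=0.000-0.07013j on G[4,2]
I1: z[2]−=0.0258, z[4]+=0.0258
V1: row V3−V4=14.7, i_V1 at 3,4
solve → V1=2.796+4.235j, V2=3.935+4.801j, V3=0.5325-0.7250j, V4=-14.17-0.7250j, V5=1.989+2.467j, V6=-0.7736+0.1682j
aux → i_V1=-1.001+1.789j

4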